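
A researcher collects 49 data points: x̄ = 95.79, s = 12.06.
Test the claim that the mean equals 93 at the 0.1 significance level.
One-sample t-test:
H₀: μ = 93
H₁: μ ≠ 93
df = n - 1 = 48
t = (x̄ - μ₀) / (s/√n) = (95.79 - 93) / (12.06/√49) = 1.619
p-value = 0.1119

Since p-value > α = 0.1, we fail to reject H₀.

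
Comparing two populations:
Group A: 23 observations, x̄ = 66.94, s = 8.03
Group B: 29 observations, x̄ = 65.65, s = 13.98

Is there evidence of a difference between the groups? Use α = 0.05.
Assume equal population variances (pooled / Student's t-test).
Student's two-sample t-test (equal variances):
H₀: μ₁ = μ₂
H₁: μ₁ ≠ μ₂
df = n₁ + n₂ - 2 = 50
Pooled variance s_p² = [(n₁-1)s₁² + (n₂-1)s₂²] / (n₁ + n₂ - 2) = [(22)(8.03²) + (28)(13.98²)] / 50 = 137.8182
SE = √(s_p²(1/n₁ + 1/n₂)) = √(137.8182 × (1/23 + 1/29)) = 3.2779
t = (x̄₁ - x̄₂) / SE = (66.94 - 65.65) / 3.2779 = 1.29 / 3.2779 = 0.394
p-value = 0.6956

Since p-value > α = 0.05, we fail to reject H₀.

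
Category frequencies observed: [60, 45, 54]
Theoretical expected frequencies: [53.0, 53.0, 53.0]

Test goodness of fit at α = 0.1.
Chi-square goodness of fit test:
H₀: observed counts match expected distribution
H₁: observed counts differ from expected distribution
df = k - 1 = 2
χ² = Σ(O - E)²/E
   = (60 - 53.0)²/53.0 + (45 - 53.0)²/53.0 + (54 - 53.0)²/53.0
   = 0.925 + 1.208 + 0.019
   = 2.15
p-value = 0.3411

Since p-value > α = 0.1, we fail to reject H₀.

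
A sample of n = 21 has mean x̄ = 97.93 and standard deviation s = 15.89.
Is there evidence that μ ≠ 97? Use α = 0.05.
One-sample t-test:
H₀: μ = 97
H₁: μ ≠ 97
df = n - 1 = 20
t = (x̄ - μ₀) / (s/√n) = (97.93 - 97) / (15.89/√21) = 0.268
p-value = 0.7913

Since p-value > α = 0.05, we fail to reject H₀.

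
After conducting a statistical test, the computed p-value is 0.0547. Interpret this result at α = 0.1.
Since p = 0.0547 < α = 0.1, reject H₀.
There is sufficient evidence to reject the null hypothesis; the result is statistically significant at the 0.1 level.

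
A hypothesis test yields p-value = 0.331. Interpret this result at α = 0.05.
Since p = 0.331 > α = 0.05, fail to reject H₀.
There is insufficient evidence to reject the null hypothesis; the result is not statistically significant at the 0.05 level.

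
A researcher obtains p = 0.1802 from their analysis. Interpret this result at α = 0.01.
Since p = 0.1802 > α = 0.01, fail to reject H₀.
There is insufficient evidence to reject the null hypothesis; the result is not statistically significant at the 0.01 level.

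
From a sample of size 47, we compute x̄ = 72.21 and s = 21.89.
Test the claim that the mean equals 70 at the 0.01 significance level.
One-sample t-test:
H₀: μ = 70
H₁: μ ≠ 70
df = n - 1 = 46
t = (x̄ - μ₀) / (s/√n) = (72.21 - 70) / (21.89/√47) = 0.692
p-value = 0.4923

Since p-value > α = 0.01, we fail to reject H₀.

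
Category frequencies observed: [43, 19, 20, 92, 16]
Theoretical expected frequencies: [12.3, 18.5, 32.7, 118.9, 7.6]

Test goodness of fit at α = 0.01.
Chi-square goodness of fit test:
H₀: observed counts match expected distribution
H₁: observed counts differ from expected distribution
df = k - 1 = 4
χ² = Σ(O - E)²/E
   = (43 - 12.3)²/12.3 + (19 - 18.5)²/18.5 + (20 - 32.7)²/32.7 + (92 - 118.9)²/118.9 + (16 - 7.6)²/7.6
   = 76.625 + 0.014 + 4.932 + 6.086 + 9.284
   = 96.94
p-value < 0.0001

Since p-value < α = 0.01, we reject H₀.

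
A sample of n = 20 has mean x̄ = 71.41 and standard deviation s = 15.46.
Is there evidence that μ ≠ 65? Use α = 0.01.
One-sample t-test:
H₀: μ = 65
H₁: μ ≠ 65
df = n - 1 = 19
t = (x̄ - μ₀) / (s/√n) = (71.41 - 65) / (15.46/√20) = 1.854
p-value = 0.0793

Since p-value > α = 0.01, we fail to reject H₀.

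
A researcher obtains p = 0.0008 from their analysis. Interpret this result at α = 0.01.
Since p = 0.0008 < α = 0.01, reject H₀.
There is sufficient evidence to reject the null hypothesis; the result is statistically significant at the 0.01 level.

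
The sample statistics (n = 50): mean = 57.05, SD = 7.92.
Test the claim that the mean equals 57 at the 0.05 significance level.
One-sample t-test:
H₀: μ = 57
H₁: μ ≠ 57
df = n - 1 = 49
t = (x̄ - μ₀) / (s/√n) = (57.05 - 57) / (7.92/√50) = 0.045
p-value = 0.9646

Since p-value > α = 0.05, we fail to reject H₀.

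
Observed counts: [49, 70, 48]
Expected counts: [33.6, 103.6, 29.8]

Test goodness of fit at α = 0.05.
Chi-square goodness of fit test:
H₀: observed counts match expected distribution
H₁: observed counts differ from expected distribution
df = k - 1 = 2
χ² = Σ(O - E)²/E
   = (49 - 33.6)²/33.6 + (70 - 103.6)²/103.6 + (48 - 29.8)²/29.8
   = 7.058 + 10.897 + 11.115
   = 29.07
p-value < 0.0001

Since p-value < α = 0.05, we reject H₀.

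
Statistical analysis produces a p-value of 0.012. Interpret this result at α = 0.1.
Since p = 0.012 < α = 0.1, reject H₀.
There is sufficient evidence to reject the null hypothesis; the result is statistically significant at the 0.1 level.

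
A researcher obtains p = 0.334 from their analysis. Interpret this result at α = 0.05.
Since p = 0.334 > α = 0.05, fail to reject H₀.
There is insufficient evidence to reject the null hypothesis; the result is not statistically significant at the 0.05 level.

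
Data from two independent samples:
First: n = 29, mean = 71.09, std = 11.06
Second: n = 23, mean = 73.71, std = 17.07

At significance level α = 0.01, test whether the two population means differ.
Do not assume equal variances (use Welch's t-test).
Welch's two-sample t-test:
H₀: μ₁ = μ₂
H₁: μ₁ ≠ μ₂
s₁²/n₁ = 11.06²/29 = 4.2181,  s₂²/n₂ = 17.07²/23 = 12.6689
SE = √(s₁²/n₁ + s₂²/n₂) = √(4.2181 + 12.6689) = 4.1094
df (Welch-Satterthwaite) = (s₁²/n₁ + s₂²/n₂)² / [(s₁²/n₁)²/(n₁-1) + (s₂²/n₂)²/(n₂-1)] ≈ 35.96
t = (x̄₁ - x̄₂) / SE = (71.09 - 73.71) / 4.1094 = -2.62 / 4.1094 = -0.638
p-value = 0.5278

Since p-value > α = 0.01, we fail to reject H₀.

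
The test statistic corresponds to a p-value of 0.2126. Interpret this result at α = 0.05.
Since p = 0.2126 > α = 0.05, fail to reject H₀.
There is insufficient evidence to reject the null hypothesis; the result is not statistically significant at the 0.05 level.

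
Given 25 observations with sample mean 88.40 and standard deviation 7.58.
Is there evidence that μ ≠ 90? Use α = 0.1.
One-sample t-test:
H₀: μ = 90
H₁: μ ≠ 90
df = n - 1 = 24
t = (x̄ - μ₀) / (s/√n) = (88.40 - 90) / (7.58/√25) = -1.055
p-value = 0.3017

Since p-value > α = 0.1, we fail to reject H₀.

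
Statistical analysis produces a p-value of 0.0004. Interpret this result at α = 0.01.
Since p = 0.0004 < α = 0.01, reject H₀.
There is sufficient evidence to reject the null hypothesis; the result is statistically significant at the 0.01 level.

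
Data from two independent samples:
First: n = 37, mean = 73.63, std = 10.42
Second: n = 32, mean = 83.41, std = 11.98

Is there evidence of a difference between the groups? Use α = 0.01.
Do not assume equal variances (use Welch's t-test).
Welch's two-sample t-test:
H₀: μ₁ = μ₂
H₁: μ₁ ≠ μ₂
s₁²/n₁ = 10.42²/37 = 2.9345,  s₂²/n₂ = 11.98²/32 = 4.4850
SE = √(s₁²/n₁ + s₂²/n₂) = √(2.9345 + 4.4850) = 2.7239
df (Welch-Satterthwaite) = (s₁²/n₁ + s₂²/n₂)² / [(s₁²/n₁)²/(n₁-1) + (s₂²/n₂)²/(n₂-1)] ≈ 61.99
t = (x̄₁ - x̄₂) / SE = (73.63 - 83.41) / 2.7239 = -9.78 / 2.7239 = -3.590
p-value = 0.0007

Since p-value < α = 0.01, we reject H₀.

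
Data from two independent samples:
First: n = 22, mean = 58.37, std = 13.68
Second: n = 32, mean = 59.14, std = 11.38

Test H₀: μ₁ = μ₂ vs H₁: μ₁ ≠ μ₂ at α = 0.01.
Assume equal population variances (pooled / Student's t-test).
Student's two-sample t-test (equal variances):
H₀: μ₁ = μ₂
H₁: μ₁ ≠ μ₂
df = n₁ + n₂ - 2 = 52
Pooled variance s_p² = [(n₁-1)s₁² + (n₂-1)s₂²] / (n₁ + n₂ - 2) = [(21)(13.68²) + (31)(11.38²)] / 52 = 152.7813
SE = √(s_p²(1/n₁ + 1/n₂)) = √(152.7813 × (1/22 + 1/32)) = 3.4233
t = (x̄₁ - x̄₂) / SE = (58.37 - 59.14) / 3.4233 = -0.77 / 3.4233 = -0.225
p-value = 0.8229

Since p-value > α = 0.01, we fail to reject H₀.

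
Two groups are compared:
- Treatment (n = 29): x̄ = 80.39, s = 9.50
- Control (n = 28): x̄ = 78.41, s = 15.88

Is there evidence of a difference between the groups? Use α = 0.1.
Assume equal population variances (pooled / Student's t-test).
Student's two-sample t-test (equal variances):
H₀: μ₁ = μ₂
H₁: μ₁ ≠ μ₂
df = n₁ + n₂ - 2 = 55
Pooled variance s_p² = [(n₁-1)s₁² + (n₂-1)s₂²] / (n₁ + n₂ - 2) = [(28)(9.50²) + (27)(15.88²)] / 55 = 169.7402
SE = √(s_p²(1/n₁ + 1/n₂)) = √(169.7402 × (1/29 + 1/28)) = 3.4518
t = (x̄₁ - x̄₂) / SE = (80.39 - 78.41) / 3.4518 = 1.98 / 3.4518 = 0.574
p-value = 0.5686

Since p-value > α = 0.1, we fail to reject H₀.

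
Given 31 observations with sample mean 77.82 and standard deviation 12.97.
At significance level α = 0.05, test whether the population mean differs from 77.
One-sample t-test:
H₀: μ = 77
H₁: μ ≠ 77
df = n - 1 = 30
t = (x̄ - μ₀) / (s/√n) = (77.82 - 77) / (12.97/√31) = 0.352
p-value = 0.7273

Since p-value > α = 0.05, we fail to reject H₀.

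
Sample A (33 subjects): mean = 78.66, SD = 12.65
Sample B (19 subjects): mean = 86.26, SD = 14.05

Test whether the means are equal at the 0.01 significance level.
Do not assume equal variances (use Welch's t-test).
Welch's two-sample t-test:
H₀: μ₁ = μ₂
H₁: μ₁ ≠ μ₂
s₁²/n₁ = 12.65²/33 = 4.8492,  s₂²/n₂ = 14.05²/19 = 10.3896
SE = √(s₁²/n₁ + s₂²/n₂) = √(4.8492 + 10.3896) = 3.9037
df (Welch-Satterthwaite) = (s₁²/n₁ + s₂²/n₂)² / [(s₁²/n₁)²/(n₁-1) + (s₂²/n₂)²/(n₂-1)] ≈ 34.50
t = (x̄₁ - x̄₂) / SE = (78.66 - 86.26) / 3.9037 = -7.60 / 3.9037 = -1.947
p-value = 0.0597

Since p-value > α = 0.01, we fail to reject H₀.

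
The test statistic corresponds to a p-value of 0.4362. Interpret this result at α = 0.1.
Since p = 0.4362 > α = 0.1, fail to reject H₀.
There is insufficient evidence to reject the null hypothesis; the result is not statistically significant at the 0.1 level.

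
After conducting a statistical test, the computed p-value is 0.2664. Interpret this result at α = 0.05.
Since p = 0.2664 > α = 0.05, fail to reject H₀.
There is insufficient evidence to reject the null hypothesis; the result is not statistically significant at the 0.05 level.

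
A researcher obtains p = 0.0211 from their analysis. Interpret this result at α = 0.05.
Since p = 0.0211 < α = 0.05, reject H₀.
There is sufficient evidence to reject the null hypothesis; the result is statistically significant at the 0.05 level.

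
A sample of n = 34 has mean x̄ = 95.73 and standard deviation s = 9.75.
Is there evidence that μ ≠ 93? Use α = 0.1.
One-sample t-test:
H₀: μ = 93
H₁: μ ≠ 93
df = n - 1 = 33
t = (x̄ - μ₀) / (s/√n) = (95.73 - 93) / (9.75/√34) = 1.633
p-value = 0.1120

Since p-value > α = 0.1, we fail to reject H₀.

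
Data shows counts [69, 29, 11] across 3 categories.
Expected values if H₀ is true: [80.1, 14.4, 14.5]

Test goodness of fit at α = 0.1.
Chi-square goodness of fit test:
H₀: observed counts match expected distribution
H₁: observed counts differ from expected distribution
df = k - 1 = 2
χ² = Σ(O - E)²/E
   = (69 - 80.1)²/80.1 + (29 - 14.4)²/14.4 + (11 - 14.5)²/14.5
   = 1.538 + 14.803 + 0.845
   = 17.19
p-value = 0.0002

Since p-value < α = 0.1, we reject H₀.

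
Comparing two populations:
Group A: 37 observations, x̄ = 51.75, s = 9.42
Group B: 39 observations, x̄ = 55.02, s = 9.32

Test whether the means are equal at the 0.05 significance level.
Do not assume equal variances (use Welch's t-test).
Welch's two-sample t-test:
H₀: μ₁ = μ₂
H₁: μ₁ ≠ μ₂
s₁²/n₁ = 9.42²/37 = 2.3983,  s₂²/n₂ = 9.32²/39 = 2.2272
SE = √(s₁²/n₁ + s₂²/n₂) = √(2.3983 + 2.2272) = 2.1507
df (Welch-Satterthwaite) = (s₁²/n₁ + s₂²/n₂)² / [(s₁²/n₁)²/(n₁-1) + (s₂²/n₂)²/(n₂-1)] ≈ 73.70
t = (x̄₁ - x̄₂) / SE = (51.75 - 55.02) / 2.1507 = -3.27 / 2.1507 = -1.520
p-value = 0.1327

Since p-value > α = 0.05, we fail to reject H₀.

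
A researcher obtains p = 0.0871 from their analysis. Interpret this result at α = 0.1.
Since p = 0.0871 < α = 0.1, reject H₀.
There is sufficient evidence to reject the null hypothesis; the result is statistically significant at the 0.1 level.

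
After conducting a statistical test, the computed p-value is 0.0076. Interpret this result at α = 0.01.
Since p = 0.0076 < α = 0.01, reject H₀.
There is sufficient evidence to reject the null hypothesis; the result is statistically significant at the 0.01 level.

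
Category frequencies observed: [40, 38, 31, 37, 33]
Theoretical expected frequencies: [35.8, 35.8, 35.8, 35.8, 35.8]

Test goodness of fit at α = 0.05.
Chi-square goodness of fit test:
H₀: observed counts match expected distribution
H₁: observed counts differ from expected distribution
df = k - 1 = 4
χ² = Σ(O - E)²/E
   = (40 - 35.8)²/35.8 + (38 - 35.8)²/35.8 + (31 - 35.8)²/35.8 + (37 - 35.8)²/35.8 + (33 - 35.8)²/35.8
   = 0.493 + 0.135 + 0.644 + 0.040 + 0.219
   = 1.53
p-value = 0.8212

Since p-value > α = 0.05, we fail to reject H₀.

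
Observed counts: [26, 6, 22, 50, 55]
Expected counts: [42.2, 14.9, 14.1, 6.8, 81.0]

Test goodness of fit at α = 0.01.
Chi-square goodness of fit test:
H₀: observed counts match expected distribution
H₁: observed counts differ from expected distribution
df = k - 1 = 4
χ² = Σ(O - E)²/E
   = (26 - 42.2)²/42.2 + (6 - 14.9)²/14.9 + (22 - 14.1)²/14.1 + (50 - 6.8)²/6.8 + (55 - 81.0)²/81.0
   = 6.219 + 5.316 + 4.426 + 274.447 + 8.346
   = 298.75
p-value < 0.0001

Since p-value < α = 0.01, we reject H₀.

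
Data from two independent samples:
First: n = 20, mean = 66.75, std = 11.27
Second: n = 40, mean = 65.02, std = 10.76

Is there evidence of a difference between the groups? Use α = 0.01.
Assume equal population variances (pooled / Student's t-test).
Student's two-sample t-test (equal variances):
H₀: μ₁ = μ₂
H₁: μ₁ ≠ μ₂
df = n₁ + n₂ - 2 = 58
Pooled variance s_p² = [(n₁-1)s₁² + (n₂-1)s₂²] / (n₁ + n₂ - 2) = [(19)(11.27²) + (39)(10.76²)] / 58 = 119.4581
SE = √(s_p²(1/n₁ + 1/n₂)) = √(119.4581 × (1/20 + 1/40)) = 2.9932
t = (x̄₁ - x̄₂) / SE = (66.75 - 65.02) / 2.9932 = 1.73 / 2.9932 = 0.578
p-value = 0.5655

Since p-value > α = 0.01, we fail to reject H₀.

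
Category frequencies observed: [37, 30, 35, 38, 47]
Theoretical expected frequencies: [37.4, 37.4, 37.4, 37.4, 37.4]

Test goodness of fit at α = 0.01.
Chi-square goodness of fit test:
H₀: observed counts match expected distribution
H₁: observed counts differ from expected distribution
df = k - 1 = 4
χ² = Σ(O - E)²/E
   = (37 - 37.4)²/37.4 + (30 - 37.4)²/37.4 + (35 - 37.4)²/37.4 + (38 - 37.4)²/37.4 + (47 - 37.4)²/37.4
   = 0.004 + 1.464 + 0.154 + 0.010 + 2.464
   = 4.10
p-value = 0.3931

Since p-value > α = 0.01, we fail to reject H₀.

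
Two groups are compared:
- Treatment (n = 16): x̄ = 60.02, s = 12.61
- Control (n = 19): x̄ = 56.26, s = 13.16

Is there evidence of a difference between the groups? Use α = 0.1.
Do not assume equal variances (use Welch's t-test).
Welch's two-sample t-test:
H₀: μ₁ = μ₂
H₁: μ₁ ≠ μ₂
s₁²/n₁ = 12.61²/16 = 9.9383,  s₂²/n₂ = 13.16²/19 = 9.1150
SE = √(s₁²/n₁ + s₂²/n₂) = √(9.9383 + 9.1150) = 4.3650
df (Welch-Satterthwaite) = (s₁²/n₁ + s₂²/n₂)² / [(s₁²/n₁)²/(n₁-1) + (s₂²/n₂)²/(n₂-1)] ≈ 32.41
t = (x̄₁ - x̄₂) / SE = (60.02 - 56.26) / 4.3650 = 3.76 / 4.3650 = 0.861
p-value = 0.3953

Since p-value > α = 0.1, we fail to reject H₀.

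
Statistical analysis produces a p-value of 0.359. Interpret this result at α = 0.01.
Since p = 0.359 > α = 0.01, fail to reject H₀.
There is insufficient evidence to reject the null hypothesis; the result is not statistically significant at the 0.01 level.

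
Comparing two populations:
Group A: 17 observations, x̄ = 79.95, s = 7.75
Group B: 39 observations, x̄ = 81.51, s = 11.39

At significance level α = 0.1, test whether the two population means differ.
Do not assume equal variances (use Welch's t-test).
Welch's two-sample t-test:
H₀: μ₁ = μ₂
H₁: μ₁ ≠ μ₂
s₁²/n₁ = 7.75²/17 = 3.5331,  s₂²/n₂ = 11.39²/39 = 3.3265
SE = √(s₁²/n₁ + s₂²/n₂) = √(3.5331 + 3.3265) = 2.6191
df (Welch-Satterthwaite) = (s₁²/n₁ + s₂²/n₂)² / [(s₁²/n₁)²/(n₁-1) + (s₂²/n₂)²/(n₂-1)] ≈ 43.92
t = (x̄₁ - x̄₂) / SE = (79.95 - 81.51) / 2.6191 = -1.56 / 2.6191 = -0.596
p-value = 0.5545

Since p-value > α = 0.1, we fail to reject H₀.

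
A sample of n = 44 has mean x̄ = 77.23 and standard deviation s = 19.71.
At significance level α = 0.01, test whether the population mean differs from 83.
One-sample t-test:
H₀: μ = 83
H₁: μ ≠ 83
df = n - 1 = 43
t = (x̄ - μ₀) / (s/√n) = (77.23 - 83) / (19.71/√44) = -1.942
p-value = 0.0587

Since p-value > α = 0.01, we fail to reject H₀.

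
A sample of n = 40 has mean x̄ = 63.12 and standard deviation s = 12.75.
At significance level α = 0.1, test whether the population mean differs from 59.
One-sample t-test:
H₀: μ = 59
H₁: μ ≠ 59
df = n - 1 = 39
t = (x̄ - μ₀) / (s/√n) = (63.12 - 59) / (12.75/√40) = 2.044
p-value = 0.0478

Since p-value < α = 0.1, we reject H₀.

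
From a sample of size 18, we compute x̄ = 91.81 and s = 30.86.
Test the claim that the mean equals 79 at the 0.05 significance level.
One-sample t-test:
H₀: μ = 79
H₁: μ ≠ 79
df = n - 1 = 17
t = (x̄ - μ₀) / (s/√n) = (91.81 - 79) / (30.86/√18) = 1.761
p-value = 0.0962

Since p-value > α = 0.05, we fail to reject H₀.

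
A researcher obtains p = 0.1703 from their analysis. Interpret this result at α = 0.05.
Since p = 0.1703 > α = 0.05, fail to reject H₀.
There is insufficient evidence to reject the null hypothesis; the result is not statistically significant at the 0.05 level.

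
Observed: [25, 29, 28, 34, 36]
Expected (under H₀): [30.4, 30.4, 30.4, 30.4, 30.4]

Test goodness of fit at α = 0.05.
Chi-square goodness of fit test:
H₀: observed counts match expected distribution
H₁: observed counts differ from expected distribution
df = k - 1 = 4
χ² = Σ(O - E)²/E
   = (25 - 30.4)²/30.4 + (29 - 30.4)²/30.4 + (28 - 30.4)²/30.4 + (34 - 30.4)²/30.4 + (36 - 30.4)²/30.4
   = 0.959 + 0.064 + 0.189 + 0.426 + 1.032
   = 2.67
p-value = 0.6143

Since p-value > α = 0.05, we fail to reject H₀.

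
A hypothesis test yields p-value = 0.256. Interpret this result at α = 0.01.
Since p = 0.256 > α = 0.01, fail to reject H₀.
There is insufficient evidence to reject the null hypothesis; the result is not statistically significant at the 0.01 level.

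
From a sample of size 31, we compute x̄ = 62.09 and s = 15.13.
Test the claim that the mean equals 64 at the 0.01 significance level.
One-sample t-test:
H₀: μ = 64
H₁: μ ≠ 64
df = n - 1 = 30
t = (x̄ - μ₀) / (s/√n) = (62.09 - 64) / (15.13/√31) = -0.703
p-value = 0.4876

Since p-value > α = 0.01, we fail to reject H₀.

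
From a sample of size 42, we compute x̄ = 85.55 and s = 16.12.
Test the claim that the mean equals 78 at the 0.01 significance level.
One-sample t-test:
H₀: μ = 78
H₁: μ ≠ 78
df = n - 1 = 41
t = (x̄ - μ₀) / (s/√n) = (85.55 - 78) / (16.12/√42) = 3.035
p-value = 0.0042

Since p-value < α = 0.01, we reject H₀.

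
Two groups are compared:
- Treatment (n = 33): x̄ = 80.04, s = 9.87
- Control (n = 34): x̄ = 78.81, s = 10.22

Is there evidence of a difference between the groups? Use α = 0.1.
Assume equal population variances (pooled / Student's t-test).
Student's two-sample t-test (equal variances):
H₀: μ₁ = μ₂
H₁: μ₁ ≠ μ₂
df = n₁ + n₂ - 2 = 65
Pooled variance s_p² = [(n₁-1)s₁² + (n₂-1)s₂²] / (n₁ + n₂ - 2) = [(32)(9.87²) + (33)(10.22²)] / 65 = 100.9867
SE = √(s_p²(1/n₁ + 1/n₂)) = √(100.9867 × (1/33 + 1/34)) = 2.4557
t = (x̄₁ - x̄₂) / SE = (80.04 - 78.81) / 2.4557 = 1.23 / 2.4557 = 0.501
p-value = 0.6181

Since p-value > α = 0.1, we fail to reject H₀.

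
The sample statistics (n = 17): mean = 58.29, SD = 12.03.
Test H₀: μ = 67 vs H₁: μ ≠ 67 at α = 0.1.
One-sample t-test:
H₀: μ = 67
H₁: μ ≠ 67
df = n - 1 = 16
t = (x̄ - μ₀) / (s/√n) = (58.29 - 67) / (12.03/√17) = -2.985
p-value = 0.0087

Since p-value < α = 0.1, we reject H₀.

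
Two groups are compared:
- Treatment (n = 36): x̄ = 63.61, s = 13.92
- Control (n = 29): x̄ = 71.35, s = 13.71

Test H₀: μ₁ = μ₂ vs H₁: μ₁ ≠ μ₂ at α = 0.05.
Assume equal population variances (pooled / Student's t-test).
Student's two-sample t-test (equal variances):
H₀: μ₁ = μ₂
H₁: μ₁ ≠ μ₂
df = n₁ + n₂ - 2 = 63
Pooled variance s_p² = [(n₁-1)s₁² + (n₂-1)s₂²] / (n₁ + n₂ - 2) = [(35)(13.92²) + (28)(13.71²)] / 63 = 191.1876
SE = √(s_p²(1/n₁ + 1/n₂)) = √(191.1876 × (1/36 + 1/29)) = 3.4501
t = (x̄₁ - x̄₂) / SE = (63.61 - 71.35) / 3.4501 = -7.74 / 3.4501 = -2.243
p-value = 0.0284

Since p-value < α = 0.05, we reject H₀.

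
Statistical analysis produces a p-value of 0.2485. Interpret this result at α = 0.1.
Since p = 0.2485 > α = 0.1, fail to reject H₀.
There is insufficient evidence to reject the null hypothesis; the result is not statistically significant at the 0.1 level.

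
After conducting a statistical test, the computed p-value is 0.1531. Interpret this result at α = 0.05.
Since p = 0.1531 > α = 0.05, fail to reject H₀.
There is insufficient evidence to reject the null hypothesis; the result is not statistically significant at the 0.05 level.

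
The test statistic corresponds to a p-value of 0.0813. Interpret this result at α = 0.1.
Since p = 0.0813 < α = 0.1, reject H₀.
There is sufficient evidence to reject the null hypothesis; the result is statistically significant at the 0.1 level.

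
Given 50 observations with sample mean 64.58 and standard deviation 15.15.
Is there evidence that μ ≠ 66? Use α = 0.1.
One-sample t-test:
H₀: μ = 66
H₁: μ ≠ 66
df = n - 1 = 49
t = (x̄ - μ₀) / (s/√n) = (64.58 - 66) / (15.15/√50) = -0.663
p-value = 0.5106

Since p-value > α = 0.1, we fail to reject H₀.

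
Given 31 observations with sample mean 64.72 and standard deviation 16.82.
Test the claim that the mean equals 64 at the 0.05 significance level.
One-sample t-test:
H₀: μ = 64
H₁: μ ≠ 64
df = n - 1 = 30
t = (x̄ - μ₀) / (s/√n) = (64.72 - 64) / (16.82/√31) = 0.238
p-value = 0.8132

Since p-value > α = 0.05, we fail to reject H₀.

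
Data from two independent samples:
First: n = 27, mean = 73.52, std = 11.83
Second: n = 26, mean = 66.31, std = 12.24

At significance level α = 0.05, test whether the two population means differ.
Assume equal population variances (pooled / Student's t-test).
Student's two-sample t-test (equal variances):
H₀: μ₁ = μ₂
H₁: μ₁ ≠ μ₂
df = n₁ + n₂ - 2 = 51
Pooled variance s_p² = [(n₁-1)s₁² + (n₂-1)s₂²] / (n₁ + n₂ - 2) = [(26)(11.83²) + (25)(12.24²)] / 51 = 144.7865
SE = √(s_p²(1/n₁ + 1/n₂)) = √(144.7865 × (1/27 + 1/26)) = 3.3062
t = (x̄₁ - x̄₂) / SE = (73.52 - 66.31) / 3.3062 = 7.21 / 3.3062 = 2.181
p-value = 0.0338

Since p-value < α = 0.05, we reject H₀.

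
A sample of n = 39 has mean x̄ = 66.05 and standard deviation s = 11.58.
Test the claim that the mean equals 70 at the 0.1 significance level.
One-sample t-test:
H₀: μ = 70
H₁: μ ≠ 70
df = n - 1 = 38
t = (x̄ - μ₀) / (s/√n) = (66.05 - 70) / (11.58/√39) = -2.130
p-value = 0.0397

Since p-value < α = 0.1, we reject H₀.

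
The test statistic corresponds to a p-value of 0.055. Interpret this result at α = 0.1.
Since p = 0.055 < α = 0.1, reject H₀.
There is sufficient evidence to reject the null hypothesis; the result is statistically significant at the 0.1 level.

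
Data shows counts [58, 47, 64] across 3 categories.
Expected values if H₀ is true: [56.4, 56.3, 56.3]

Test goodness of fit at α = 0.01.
Chi-square goodness of fit test:
H₀: observed counts match expected distribution
H₁: observed counts differ from expected distribution
df = k - 1 = 2
χ² = Σ(O - E)²/E
   = (58 - 56.4)²/56.4 + (47 - 56.3)²/56.3 + (64 - 56.3)²/56.3
   = 0.045 + 1.536 + 1.053
   = 2.63
p-value = 0.2678

Since p-value > α = 0.01, we fail to reject H₀.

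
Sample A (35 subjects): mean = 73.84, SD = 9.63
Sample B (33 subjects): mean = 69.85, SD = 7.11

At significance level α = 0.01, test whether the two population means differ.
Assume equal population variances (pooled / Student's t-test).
Student's two-sample t-test (equal variances):
H₀: μ₁ = μ₂
H₁: μ₁ ≠ μ₂
df = n₁ + n₂ - 2 = 66
Pooled variance s_p² = [(n₁-1)s₁² + (n₂-1)s₂²] / (n₁ + n₂ - 2) = [(34)(9.63²) + (32)(7.11²)] / 66 = 72.2837
SE = √(s_p²(1/n₁ + 1/n₂)) = √(72.2837 × (1/35 + 1/33)) = 2.0629
t = (x̄₁ - x̄₂) / SE = (73.84 - 69.85) / 2.0629 = 3.99 / 2.0629 = 1.934
p-value = 0.0574

Since p-value > α = 0.01, we fail to reject H₀.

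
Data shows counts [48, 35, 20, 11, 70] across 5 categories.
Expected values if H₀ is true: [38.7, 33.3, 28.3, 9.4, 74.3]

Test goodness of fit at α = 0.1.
Chi-square goodness of fit test:
H₀: observed counts match expected distribution
H₁: observed counts differ from expected distribution
df = k - 1 = 4
χ² = Σ(O - E)²/E
   = (48 - 38.7)²/38.7 + (35 - 33.3)²/33.3 + (20 - 28.3)²/28.3 + (11 - 9.4)²/9.4 + (70 - 74.3)²/74.3
   = 2.235 + 0.087 + 2.434 + 0.272 + 0.249
   = 5.28
p-value = 0.2600

Since p-value > α = 0.1, we fail to reject H₀.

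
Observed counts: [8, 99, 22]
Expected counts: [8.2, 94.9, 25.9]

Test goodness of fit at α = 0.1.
Chi-square goodness of fit test:
H₀: observed counts match expected distribution
H₁: observed counts differ from expected distribution
df = k - 1 = 2
χ² = Σ(O - E)²/E
   = (8 - 8.2)²/8.2 + (99 - 94.9)²/94.9 + (22 - 25.9)²/25.9
   = 0.005 + 0.177 + 0.587
   = 0.77
p-value = 0.6807

Since p-value > α = 0.1, we fail to reject H₀.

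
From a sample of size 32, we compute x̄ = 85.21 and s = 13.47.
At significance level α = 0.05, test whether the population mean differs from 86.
One-sample t-test:
H₀: μ = 86
H₁: μ ≠ 86
df = n - 1 = 31
t = (x̄ - μ₀) / (s/√n) = (85.21 - 86) / (13.47/√32) = -0.332
p-value = 0.7423

Since p-value > α = 0.05, we fail to reject H₀.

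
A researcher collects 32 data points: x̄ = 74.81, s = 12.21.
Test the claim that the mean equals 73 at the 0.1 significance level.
One-sample t-test:
H₀: μ = 73
H₁: μ ≠ 73
df = n - 1 = 31
t = (x̄ - μ₀) / (s/√n) = (74.81 - 73) / (12.21/√32) = 0.839
p-value = 0.4081

Since p-value > α = 0.1, we fail to reject H₀.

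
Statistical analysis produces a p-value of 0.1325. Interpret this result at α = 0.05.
Since p = 0.1325 > α = 0.05, fail to reject H₀.
There is insufficient evidence to reject the null hypothesis; the result is not statistically significant at the 0.05 level.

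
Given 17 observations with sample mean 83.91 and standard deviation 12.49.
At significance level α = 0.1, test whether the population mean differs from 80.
One-sample t-test:
H₀: μ = 80
H₁: μ ≠ 80
df = n - 1 = 16
t = (x̄ - μ₀) / (s/√n) = (83.91 - 80) / (12.49/√17) = 1.291
p-value = 0.2151

Since p-value > α = 0.1, we fail to reject H₀.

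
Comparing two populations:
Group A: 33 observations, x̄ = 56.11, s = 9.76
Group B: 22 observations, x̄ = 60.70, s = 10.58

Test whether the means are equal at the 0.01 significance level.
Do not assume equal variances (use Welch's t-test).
Welch's two-sample t-test:
H₀: μ₁ = μ₂
H₁: μ₁ ≠ μ₂
s₁²/n₁ = 9.76²/33 = 2.8866,  s₂²/n₂ = 10.58²/22 = 5.0880
SE = √(s₁²/n₁ + s₂²/n₂) = √(2.8866 + 5.0880) = 2.8239
df (Welch-Satterthwaite) = (s₁²/n₁ + s₂²/n₂)² / [(s₁²/n₁)²/(n₁-1) + (s₂²/n₂)²/(n₂-1)] ≈ 42.59
t = (x̄₁ - x̄₂) / SE = (56.11 - 60.70) / 2.8239 = -4.59 / 2.8239 = -1.625
p-value = 0.1115

Since p-value > α = 0.01, we fail to reject H₀.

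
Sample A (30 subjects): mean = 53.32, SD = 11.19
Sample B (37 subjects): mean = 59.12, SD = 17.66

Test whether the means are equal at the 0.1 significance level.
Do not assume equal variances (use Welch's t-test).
Welch's two-sample t-test:
H₀: μ₁ = μ₂
H₁: μ₁ ≠ μ₂
s₁²/n₁ = 11.19²/30 = 4.1739,  s₂²/n₂ = 17.66²/37 = 8.4291
SE = √(s₁²/n₁ + s₂²/n₂) = √(4.1739 + 8.4291) = 3.5501
df (Welch-Satterthwaite) = (s₁²/n₁ + s₂²/n₂)² / [(s₁²/n₁)²/(n₁-1) + (s₂²/n₂)²/(n₂-1)] ≈ 61.70
t = (x̄₁ - x̄₂) / SE = (53.32 - 59.12) / 3.5501 = -5.80 / 3.5501 = -1.634
p-value = 0.1074

Since p-value > α = 0.1, we fail to reject H₀.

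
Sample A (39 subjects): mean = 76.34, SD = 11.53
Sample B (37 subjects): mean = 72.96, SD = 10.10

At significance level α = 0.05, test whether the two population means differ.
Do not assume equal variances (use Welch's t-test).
Welch's two-sample t-test:
H₀: μ₁ = μ₂
H₁: μ₁ ≠ μ₂
s₁²/n₁ = 11.53²/39 = 3.4087,  s₂²/n₂ = 10.10²/37 = 2.7570
SE = √(s₁²/n₁ + s₂²/n₂) = √(3.4087 + 2.7570) = 2.4831
df (Welch-Satterthwaite) = (s₁²/n₁ + s₂²/n₂)² / [(s₁²/n₁)²/(n₁-1) + (s₂²/n₂)²/(n₂-1)] ≈ 73.54
t = (x̄₁ - x̄₂) / SE = (76.34 - 72.96) / 2.4831 = 3.38 / 2.4831 = 1.361
p-value = 0.1776

Since p-value > α = 0.05, we fail to reject H₀.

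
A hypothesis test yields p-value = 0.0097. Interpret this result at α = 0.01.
Since p = 0.0097 < α = 0.01, reject H₀.
There is sufficient evidence to reject the null hypothesis; the result is statistically significant at the 0.01 level.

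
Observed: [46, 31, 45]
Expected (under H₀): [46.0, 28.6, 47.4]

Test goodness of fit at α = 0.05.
Chi-square goodness of fit test:
H₀: observed counts match expected distribution
H₁: observed counts differ from expected distribution
df = k - 1 = 2
χ² = Σ(O - E)²/E
   = (46 - 46.0)²/46.0 + (31 - 28.6)²/28.6 + (45 - 47.4)²/47.4
   = 0.000 + 0.201 + 0.122
   = 0.32
p-value = 0.8509

Since p-value > α = 0.05, we fail to reject H₀.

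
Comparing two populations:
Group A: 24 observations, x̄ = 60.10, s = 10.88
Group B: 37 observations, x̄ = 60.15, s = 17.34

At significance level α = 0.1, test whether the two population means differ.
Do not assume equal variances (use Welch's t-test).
Welch's two-sample t-test:
H₀: μ₁ = μ₂
H₁: μ₁ ≠ μ₂
s₁²/n₁ = 10.88²/24 = 4.9323,  s₂²/n₂ = 17.34²/37 = 8.1264
SE = √(s₁²/n₁ + s₂²/n₂) = √(4.9323 + 8.1264) = 3.6137
df (Welch-Satterthwaite) = (s₁²/n₁ + s₂²/n₂)² / [(s₁²/n₁)²/(n₁-1) + (s₂²/n₂)²/(n₂-1)] ≈ 58.96
t = (x̄₁ - x̄₂) / SE = (60.10 - 60.15) / 3.6137 = -0.05 / 3.6137 = -0.014
p-value = 0.9890

Since p-value > α = 0.1, we fail to reject H₀.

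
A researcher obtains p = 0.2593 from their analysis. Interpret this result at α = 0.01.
Since p = 0.2593 > α = 0.01, fail to reject H₀.
There is insufficient evidence to reject the null hypothesis; the result is not statistically significant at the 0.01 level.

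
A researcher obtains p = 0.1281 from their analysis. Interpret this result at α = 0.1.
Since p = 0.1281 > α = 0.1, fail to reject H₀.
There is insufficient evidence to reject the null hypothesis; the result is not statistically significant at the 0.1 level.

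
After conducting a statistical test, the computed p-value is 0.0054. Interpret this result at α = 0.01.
Since p = 0.0054 < α = 0.01, reject H₀.
There is sufficient evidence to reject the null hypothesis; the result is statistically significant at the 0.01 level.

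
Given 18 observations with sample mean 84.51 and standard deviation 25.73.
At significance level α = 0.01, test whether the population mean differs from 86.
One-sample t-test:
H₀: μ = 86
H₁: μ ≠ 86
df = n - 1 = 17
t = (x̄ - μ₀) / (s/√n) = (84.51 - 86) / (25.73/√18) = -0.246
p-value = 0.8089

Since p-value > α = 0.01, we fail to reject H₀.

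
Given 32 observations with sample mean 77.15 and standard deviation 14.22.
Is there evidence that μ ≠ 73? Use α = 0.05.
One-sample t-test:
H₀: μ = 73
H₁: μ ≠ 73
df = n - 1 = 31
t = (x̄ - μ₀) / (s/√n) = (77.15 - 73) / (14.22/√32) = 1.651
p-value = 0.1089

Since p-value > α = 0.05, we fail to reject H₀.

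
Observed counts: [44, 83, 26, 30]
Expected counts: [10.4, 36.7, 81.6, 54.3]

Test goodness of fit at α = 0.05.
Chi-square goodness of fit test:
H₀: observed counts match expected distribution
H₁: observed counts differ from expected distribution
df = k - 1 = 3
χ² = Σ(O - E)²/E
   = (44 - 10.4)²/10.4 + (83 - 36.7)²/36.7 + (26 - 81.6)²/81.6 + (30 - 54.3)²/54.3
   = 108.554 + 58.411 + 37.884 + 10.875
   = 215.72
p-value < 0.0001

Since p-value < α = 0.05, we reject H₀.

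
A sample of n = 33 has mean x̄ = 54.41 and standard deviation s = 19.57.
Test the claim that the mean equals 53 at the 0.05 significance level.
One-sample t-test:
H₀: μ = 53
H₁: μ ≠ 53
df = n - 1 = 32
t = (x̄ - μ₀) / (s/√n) = (54.41 - 53) / (19.57/√33) = 0.414
p-value = 0.6817

Since p-value > α = 0.05, we fail to reject H₀.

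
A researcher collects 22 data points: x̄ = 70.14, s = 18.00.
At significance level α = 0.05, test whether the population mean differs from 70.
One-sample t-test:
H₀: μ = 70
H₁: μ ≠ 70
df = n - 1 = 21
t = (x̄ - μ₀) / (s/√n) = (70.14 - 70) / (18.00/√22) = 0.036
p-value = 0.9712

Since p-value > α = 0.05, we fail to reject H₀.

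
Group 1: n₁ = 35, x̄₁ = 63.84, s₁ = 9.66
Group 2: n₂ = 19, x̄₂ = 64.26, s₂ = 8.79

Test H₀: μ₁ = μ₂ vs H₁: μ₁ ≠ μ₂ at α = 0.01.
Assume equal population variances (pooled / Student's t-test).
Student's two-sample t-test (equal variances):
H₀: μ₁ = μ₂
H₁: μ₁ ≠ μ₂
df = n₁ + n₂ - 2 = 52
Pooled variance s_p² = [(n₁-1)s₁² + (n₂-1)s₂²] / (n₁ + n₂ - 2) = [(34)(9.66²) + (18)(8.79²)] / 52 = 87.7593
SE = √(s_p²(1/n₁ + 1/n₂)) = √(87.7593 × (1/35 + 1/19)) = 2.6695
t = (x̄₁ - x̄₂) / SE = (63.84 - 64.26) / 2.6695 = -0.42 / 2.6695 = -0.157
p-value = 0.8756

Since p-value > α = 0.01, we fail to reject H₀.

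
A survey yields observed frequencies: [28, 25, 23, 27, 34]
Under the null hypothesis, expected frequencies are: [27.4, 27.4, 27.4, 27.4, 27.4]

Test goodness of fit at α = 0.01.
Chi-square goodness of fit test:
H₀: observed counts match expected distribution
H₁: observed counts differ from expected distribution
df = k - 1 = 4
χ² = Σ(O - E)²/E
   = (28 - 27.4)²/27.4 + (25 - 27.4)²/27.4 + (23 - 27.4)²/27.4 + (27 - 27.4)²/27.4 + (34 - 27.4)²/27.4
   = 0.013 + 0.210 + 0.707 + 0.006 + 1.590
   = 2.53
p-value = 0.6401

Since p-value > α = 0.01, we fail to reject H₀.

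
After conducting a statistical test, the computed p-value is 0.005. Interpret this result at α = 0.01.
Since p = 0.005 < α = 0.01, reject H₀.
There is sufficient evidence to reject the null hypothesis; the result is statistically significant at the 0.01 level.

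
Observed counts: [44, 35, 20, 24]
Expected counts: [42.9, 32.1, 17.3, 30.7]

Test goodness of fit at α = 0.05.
Chi-square goodness of fit test:
H₀: observed counts match expected distribution
H₁: observed counts differ from expected distribution
df = k - 1 = 3
χ² = Σ(O - E)²/E
   = (44 - 42.9)²/42.9 + (35 - 32.1)²/32.1 + (20 - 17.3)²/17.3 + (24 - 30.7)²/30.7
   = 0.028 + 0.262 + 0.421 + 1.462
   = 2.17
p-value = 0.5371

Since p-value > α = 0.05, we fail to reject H₀.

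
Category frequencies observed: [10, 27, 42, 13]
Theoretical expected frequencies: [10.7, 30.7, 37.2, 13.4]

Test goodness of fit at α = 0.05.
Chi-square goodness of fit test:
H₀: observed counts match expected distribution
H₁: observed counts differ from expected distribution
df = k - 1 = 3
χ² = Σ(O - E)²/E
   = (10 - 10.7)²/10.7 + (27 - 30.7)²/30.7 + (42 - 37.2)²/37.2 + (13 - 13.4)²/13.4
   = 0.046 + 0.446 + 0.619 + 0.012
   = 1.12
p-value = 0.7715

Since p-value > α = 0.05, we fail to reject H₀.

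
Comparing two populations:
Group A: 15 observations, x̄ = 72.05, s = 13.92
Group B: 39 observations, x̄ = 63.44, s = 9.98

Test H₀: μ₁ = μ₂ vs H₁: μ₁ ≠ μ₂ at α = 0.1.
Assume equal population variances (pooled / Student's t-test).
Student's two-sample t-test (equal variances):
H₀: μ₁ = μ₂
H₁: μ₁ ≠ μ₂
df = n₁ + n₂ - 2 = 52
Pooled variance s_p² = [(n₁-1)s₁² + (n₂-1)s₂²] / (n₁ + n₂ - 2) = [(14)(13.92²) + (38)(9.98²)] / 52 = 124.9528
SE = √(s_p²(1/n₁ + 1/n₂)) = √(124.9528 × (1/15 + 1/39)) = 3.3962
t = (x̄₁ - x̄₂) / SE = (72.05 - 63.44) / 3.3962 = 8.61 / 3.3962 = 2.535
p-value = 0.0143

Since p-value < α = 0.1, we reject H₀.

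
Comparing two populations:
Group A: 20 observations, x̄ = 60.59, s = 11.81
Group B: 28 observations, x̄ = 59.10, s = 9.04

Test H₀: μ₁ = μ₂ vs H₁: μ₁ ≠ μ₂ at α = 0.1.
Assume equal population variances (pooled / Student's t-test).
Student's two-sample t-test (equal variances):
H₀: μ₁ = μ₂
H₁: μ₁ ≠ μ₂
df = n₁ + n₂ - 2 = 46
Pooled variance s_p² = [(n₁-1)s₁² + (n₂-1)s₂²] / (n₁ + n₂ - 2) = [(19)(11.81²) + (27)(9.04²)] / 46 = 105.5767
SE = √(s_p²(1/n₁ + 1/n₂)) = √(105.5767 × (1/20 + 1/28)) = 3.0082
t = (x̄₁ - x̄₂) / SE = (60.59 - 59.10) / 3.0082 = 1.49 / 3.0082 = 0.495
p-value = 0.6227

Since p-value > α = 0.1, we fail to reject H₀.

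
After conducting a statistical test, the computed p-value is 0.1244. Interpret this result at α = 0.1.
Since p = 0.1244 > α = 0.1, fail to reject H₀.
There is insufficient evidence to reject the null hypothesis; the result is not statistically significant at the 0.1 level.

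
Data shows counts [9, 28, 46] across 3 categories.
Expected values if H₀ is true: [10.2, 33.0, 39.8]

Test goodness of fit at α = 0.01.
Chi-square goodness of fit test:
H₀: observed counts match expected distribution
H₁: observed counts differ from expected distribution
df = k - 1 = 2
χ² = Σ(O - E)²/E
   = (9 - 10.2)²/10.2 + (28 - 33.0)²/33.0 + (46 - 39.8)²/39.8
   = 0.141 + 0.758 + 0.966
   = 1.86
p-value = 0.3937

Since p-value > α = 0.01, we fail to reject H₀.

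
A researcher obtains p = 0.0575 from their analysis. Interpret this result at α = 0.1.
Since p = 0.0575 < α = 0.1, reject H₀.
There is sufficient evidence to reject the null hypothesis; the result is statistically significant at the 0.1 level.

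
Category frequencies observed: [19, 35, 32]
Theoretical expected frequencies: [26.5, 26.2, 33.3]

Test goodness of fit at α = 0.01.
Chi-square goodness of fit test:
H₀: observed counts match expected distribution
H₁: observed counts differ from expected distribution
df = k - 1 = 2
χ² = Σ(O - E)²/E
   = (19 - 26.5)²/26.5 + (35 - 26.2)²/26.2 + (32 - 33.3)²/33.3
   = 2.123 + 2.956 + 0.051
   = 5.13
p-value = 0.0770

Since p-value > α = 0.01, we fail to reject H₀.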